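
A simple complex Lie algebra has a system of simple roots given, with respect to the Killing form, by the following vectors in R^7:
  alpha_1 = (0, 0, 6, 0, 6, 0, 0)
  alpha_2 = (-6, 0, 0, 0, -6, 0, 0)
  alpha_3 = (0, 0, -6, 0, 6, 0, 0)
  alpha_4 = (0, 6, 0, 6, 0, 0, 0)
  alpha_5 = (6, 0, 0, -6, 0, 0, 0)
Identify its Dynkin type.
D_5

Compute the Cartan integers a_ij = 2(alpha_i, alpha_j)/(alpha_j, alpha_j); the resulting 5x5 Cartan matrix is
[[2, -1, 0, 0, 0], [-1, 2, -1, 0, -1], [0, -1, 2, 0, 0], [0, 0, 0, 2, -1], [0, -1, 0, -1, 2]].
All simple roots have the same length, so the diagram is simply laced. The associated Dynkin diagram is a chain of 3 nodes with a fork of two nodes at one end (D_5), so the type is D_5 (the algebra so(10)).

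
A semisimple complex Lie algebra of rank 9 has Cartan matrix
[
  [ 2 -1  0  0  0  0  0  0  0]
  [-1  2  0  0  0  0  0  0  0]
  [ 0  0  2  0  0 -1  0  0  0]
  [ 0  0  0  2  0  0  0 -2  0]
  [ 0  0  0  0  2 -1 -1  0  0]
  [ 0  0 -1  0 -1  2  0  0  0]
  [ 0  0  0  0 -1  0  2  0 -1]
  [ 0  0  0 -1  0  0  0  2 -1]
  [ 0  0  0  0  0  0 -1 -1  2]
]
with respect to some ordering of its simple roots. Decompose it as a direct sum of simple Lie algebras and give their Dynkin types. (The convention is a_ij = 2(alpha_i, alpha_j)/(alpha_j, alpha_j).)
type A_2 + type C_7

The diagram associated to this matrix has two connected components: the simple roots {alpha_1, alpha_2} form a chain of 2 nodes with single edges (A_2), and {alpha_3, alpha_4, alpha_5, alpha_6, alpha_7, alpha_8, alpha_9} form a chain of 7 nodes with a double edge at one end; the terminal node there is the unique long simple root (C_7). A semisimple Lie algebra decomposes uniquely as the direct sum of simple ideals, one per connected component of its Dynkin diagram, so g ≅ A_2 ⊕ C_7 (dimension 8 + 105 = 113).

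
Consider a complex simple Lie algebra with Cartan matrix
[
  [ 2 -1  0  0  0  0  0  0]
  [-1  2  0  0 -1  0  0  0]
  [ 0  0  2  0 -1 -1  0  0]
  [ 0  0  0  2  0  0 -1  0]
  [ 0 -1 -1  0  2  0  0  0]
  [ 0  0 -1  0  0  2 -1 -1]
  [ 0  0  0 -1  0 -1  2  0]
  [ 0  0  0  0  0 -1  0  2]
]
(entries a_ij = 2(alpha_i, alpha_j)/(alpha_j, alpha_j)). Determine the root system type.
The matrix has rank 8 with 2's on the diagonal. Reading the off-diagonal entries as Dynkin edges (a single edge where a_ij = a_ji = -1; a double or triple edge where a_ij * a_ji = 2 or 3), the diagram is a chain of 7 nodes with one extra node attached to the third node from one end (E_8). One simple-root ordering that puts it in standard form is (alpha_4, alpha_8, alpha_7, alpha_6, alpha_3, alpha_5, alpha_2, alpha_1). So the algebra is type E_8.

E_8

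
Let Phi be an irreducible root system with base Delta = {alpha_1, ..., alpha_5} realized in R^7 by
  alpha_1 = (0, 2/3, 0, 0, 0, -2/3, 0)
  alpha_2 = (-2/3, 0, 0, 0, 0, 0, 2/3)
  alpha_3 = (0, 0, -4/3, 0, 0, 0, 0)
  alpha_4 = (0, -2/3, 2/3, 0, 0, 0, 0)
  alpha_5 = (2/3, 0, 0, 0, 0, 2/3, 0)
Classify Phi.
Compute the Cartan integers a_ij = 2(alpha_i, alpha_j)/(alpha_j, alpha_j); the resulting 5x5 Cartan matrix is
[[2, 0, 0, -1, -1], [0, 2, 0, 0, -1], [0, 0, 2, -2, 0], [-1, 0, -1, 2, 0], [-1, -1, 0, 0, 2]].
The roots have two lengths (squared-length ratio 2:1); the short ones are alpha_{1,2,4,5}. The associated Dynkin diagram is a chain of 5 nodes with a double edge at one end; the terminal node there is the unique long simple root (C_5), so the type is C_5 (the algebra sp(10)).

C_5 (sp(10))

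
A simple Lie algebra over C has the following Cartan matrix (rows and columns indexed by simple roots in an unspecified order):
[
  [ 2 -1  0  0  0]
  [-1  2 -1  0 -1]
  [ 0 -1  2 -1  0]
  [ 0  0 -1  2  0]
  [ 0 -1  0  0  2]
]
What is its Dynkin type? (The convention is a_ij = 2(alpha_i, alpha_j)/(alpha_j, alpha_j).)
The matrix has rank 5 with 2's on the diagonal. Reading the off-diagonal entries as Dynkin edges (a single edge where a_ij = a_ji = -1; a double or triple edge where a_ij * a_ji = 2 or 3), the diagram is a chain of 3 nodes with a fork of two nodes at one end (D_5). One simple-root ordering that puts it in standard form is (alpha_4, alpha_3, alpha_2, alpha_1, alpha_5). So the algebra is type D_5, i.e. so(10).

type D_5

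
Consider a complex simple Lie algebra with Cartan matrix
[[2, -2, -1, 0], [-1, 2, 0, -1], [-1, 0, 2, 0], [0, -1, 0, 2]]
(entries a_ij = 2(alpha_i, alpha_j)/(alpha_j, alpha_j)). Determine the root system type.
F4

The matrix has rank 4 with 2's on the diagonal. Reading the off-diagonal entries as Dynkin edges (a single edge where a_ij = a_ji = -1; a double or triple edge where a_ij * a_ji = 2 or 3), the diagram is a chain of 4 nodes with a double edge between the middle two (F_4). One simple-root ordering that puts it in standard form is (alpha_3, alpha_1, alpha_2, alpha_4). So the algebra is type F_4.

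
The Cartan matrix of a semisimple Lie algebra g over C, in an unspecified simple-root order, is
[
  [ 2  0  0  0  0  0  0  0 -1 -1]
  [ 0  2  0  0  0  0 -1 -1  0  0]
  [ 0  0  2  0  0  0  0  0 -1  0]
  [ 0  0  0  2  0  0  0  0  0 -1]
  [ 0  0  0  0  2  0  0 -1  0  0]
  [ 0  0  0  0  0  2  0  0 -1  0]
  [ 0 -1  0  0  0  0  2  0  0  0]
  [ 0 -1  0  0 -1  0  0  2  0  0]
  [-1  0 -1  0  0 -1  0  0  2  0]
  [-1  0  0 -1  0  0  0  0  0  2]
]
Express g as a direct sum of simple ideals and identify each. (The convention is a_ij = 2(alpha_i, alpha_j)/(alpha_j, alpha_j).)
A4 ⊕ D6

The diagram associated to this matrix has two connected components: the simple roots {alpha_2, alpha_5, alpha_7, alpha_8} form a chain of 4 nodes with single edges (A_4), and {alpha_1, alpha_3, alpha_4, alpha_6, alpha_9, alpha_10} form a chain of 4 nodes with a fork of two nodes at one end (D_6). A semisimple Lie algebra decomposes uniquely as the direct sum of simple ideals, one per connected component of its Dynkin diagram, so g ≅ A_4 ⊕ D_6 (dimension 24 + 66 = 90).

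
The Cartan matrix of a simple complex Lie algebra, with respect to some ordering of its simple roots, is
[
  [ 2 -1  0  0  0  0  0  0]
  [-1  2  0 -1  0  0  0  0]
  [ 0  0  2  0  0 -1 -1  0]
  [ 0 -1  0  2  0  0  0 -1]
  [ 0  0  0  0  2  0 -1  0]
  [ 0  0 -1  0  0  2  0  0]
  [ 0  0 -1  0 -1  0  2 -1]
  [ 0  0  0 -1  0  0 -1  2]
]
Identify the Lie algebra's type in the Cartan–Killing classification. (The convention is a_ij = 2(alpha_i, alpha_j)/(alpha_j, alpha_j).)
E_8

The matrix has rank 8 with 2's on the diagonal. Reading the off-diagonal entries as Dynkin edges (a single edge where a_ij = a_ji = -1; a double or triple edge where a_ij * a_ji = 2 or 3), the diagram is a chain of 7 nodes with one extra node attached to the third node from one end (E_8). One simple-root ordering that puts it in standard form is (alpha_6, alpha_5, alpha_3, alpha_7, alpha_8, alpha_4, alpha_2, alpha_1). So the algebra is type E_8.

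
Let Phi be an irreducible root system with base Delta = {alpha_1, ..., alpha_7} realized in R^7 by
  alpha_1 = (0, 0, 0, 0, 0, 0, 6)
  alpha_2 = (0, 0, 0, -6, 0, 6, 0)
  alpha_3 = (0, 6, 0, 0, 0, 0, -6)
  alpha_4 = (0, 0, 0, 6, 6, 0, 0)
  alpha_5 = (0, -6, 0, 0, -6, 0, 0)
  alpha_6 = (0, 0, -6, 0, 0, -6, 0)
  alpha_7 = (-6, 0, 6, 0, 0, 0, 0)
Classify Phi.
Compute the Cartan integers a_ij = 2(alpha_i, alpha_j)/(alpha_j, alpha_j); the resulting 7x7 Cartan matrix is
[[2, 0, -1, 0, 0, 0, 0], [0, 2, 0, -1, 0, -1, 0], [-2, 0, 2, 0, -1, 0, 0], [0, -1, 0, 2, -1, 0, 0], [0, 0, -1, -1, 2, 0, 0], [0, -1, 0, 0, 0, 2, -1], [0, 0, 0, 0, 0, -1, 2]].
The roots have two lengths (squared-length ratio 2:1); the short ones are alpha_{1}. The associated Dynkin diagram is a chain of 7 nodes with a double edge at one end; the terminal node there is the unique short simple root (B_7), so the type is B_7 (the algebra so(15)).

B_7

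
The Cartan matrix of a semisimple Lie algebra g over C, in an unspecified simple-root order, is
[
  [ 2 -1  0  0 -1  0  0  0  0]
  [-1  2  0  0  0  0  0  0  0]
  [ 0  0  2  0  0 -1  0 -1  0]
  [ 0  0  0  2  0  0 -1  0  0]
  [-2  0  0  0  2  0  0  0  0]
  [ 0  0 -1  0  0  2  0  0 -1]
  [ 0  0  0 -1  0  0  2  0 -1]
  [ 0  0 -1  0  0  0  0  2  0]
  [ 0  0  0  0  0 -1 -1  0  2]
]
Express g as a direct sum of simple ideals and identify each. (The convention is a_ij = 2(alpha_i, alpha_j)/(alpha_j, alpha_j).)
A_6 (sl(7)) + C_3 (sp(6))

The diagram associated to this matrix has two connected components: the simple roots {alpha_3, alpha_4, alpha_6, alpha_7, alpha_8, alpha_9} form a chain of 6 nodes with single edges (A_6), and {alpha_1, alpha_2, alpha_5} form a chain of 3 nodes with a double edge at one end; the terminal node there is the unique long simple root (C_3). A semisimple Lie algebra decomposes uniquely as the direct sum of simple ideals, one per connected component of its Dynkin diagram, so g ≅ A_6 ⊕ C_3 (dimension 48 + 21 = 69).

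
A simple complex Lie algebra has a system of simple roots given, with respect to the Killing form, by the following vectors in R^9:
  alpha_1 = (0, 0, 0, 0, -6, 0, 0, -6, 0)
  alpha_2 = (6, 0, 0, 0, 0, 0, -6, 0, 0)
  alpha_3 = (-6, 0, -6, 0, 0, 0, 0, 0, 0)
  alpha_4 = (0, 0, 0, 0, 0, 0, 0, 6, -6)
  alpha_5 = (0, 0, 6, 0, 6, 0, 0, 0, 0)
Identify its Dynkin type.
A_5

Compute the Cartan integers a_ij = 2(alpha_i, alpha_j)/(alpha_j, alpha_j); the resulting 5x5 Cartan matrix is
[[2, 0, 0, -1, -1], [0, 2, -1, 0, 0], [0, -1, 2, 0, -1], [-1, 0, 0, 2, 0], [-1, 0, -1, 0, 2]].
All simple roots have the same length, so the diagram is simply laced. The associated Dynkin diagram is a chain of 5 nodes with single edges (A_5), so the type is A_5 (the algebra sl(6)).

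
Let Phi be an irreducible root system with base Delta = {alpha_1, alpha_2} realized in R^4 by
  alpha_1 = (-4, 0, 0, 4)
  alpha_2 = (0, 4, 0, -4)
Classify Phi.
type A_2

Compute the Cartan integers a_ij = 2(alpha_i, alpha_j)/(alpha_j, alpha_j); the resulting 2x2 Cartan matrix is
[[2, -1], [-1, 2]].
All simple roots have the same length, so the diagram is simply laced. The associated Dynkin diagram is a chain of 2 nodes with single edges (A_2), so the type is A_2 (the algebra sl(3)).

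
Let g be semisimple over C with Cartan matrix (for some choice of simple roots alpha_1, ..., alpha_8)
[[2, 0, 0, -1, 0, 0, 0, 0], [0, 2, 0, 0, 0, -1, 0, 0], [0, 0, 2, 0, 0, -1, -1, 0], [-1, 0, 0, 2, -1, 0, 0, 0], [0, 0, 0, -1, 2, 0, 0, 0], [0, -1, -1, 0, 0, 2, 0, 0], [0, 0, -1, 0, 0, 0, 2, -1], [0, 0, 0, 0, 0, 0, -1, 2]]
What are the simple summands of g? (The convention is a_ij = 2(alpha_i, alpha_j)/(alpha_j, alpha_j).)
The diagram associated to this matrix has two connected components: the simple roots {alpha_1, alpha_4, alpha_5} form a chain of 3 nodes with single edges (A_3), and {alpha_2, alpha_3, alpha_6, alpha_7, alpha_8} form a chain of 5 nodes with single edges (A_5). A semisimple Lie algebra decomposes uniquely as the direct sum of simple ideals, one per connected component of its Dynkin diagram, so g ≅ A_3 ⊕ A_5 (dimension 15 + 35 = 50).

A_3 + A_5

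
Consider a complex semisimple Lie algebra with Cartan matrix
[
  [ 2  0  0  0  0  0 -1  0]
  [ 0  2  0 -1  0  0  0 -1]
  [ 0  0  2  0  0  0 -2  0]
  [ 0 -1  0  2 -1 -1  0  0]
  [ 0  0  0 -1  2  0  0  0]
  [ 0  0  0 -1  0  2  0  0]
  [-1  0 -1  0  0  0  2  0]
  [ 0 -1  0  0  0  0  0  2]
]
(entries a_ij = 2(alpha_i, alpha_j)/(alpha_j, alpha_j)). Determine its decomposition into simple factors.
The diagram associated to this matrix has two connected components: the simple roots {alpha_1, alpha_3, alpha_7} form a chain of 3 nodes with a double edge at one end; the terminal node there is the unique long simple root (C_3), and {alpha_2, alpha_4, alpha_5, alpha_6, alpha_8} form a chain of 3 nodes with a fork of two nodes at one end (D_5). A semisimple Lie algebra decomposes uniquely as the direct sum of simple ideals, one per connected component of its Dynkin diagram, so g ≅ C_3 ⊕ D_5 (dimension 21 + 45 = 66).

C3 + D5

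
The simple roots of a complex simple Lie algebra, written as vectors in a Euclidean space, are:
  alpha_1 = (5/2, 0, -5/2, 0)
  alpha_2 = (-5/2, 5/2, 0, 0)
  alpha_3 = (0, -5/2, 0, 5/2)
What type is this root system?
Compute the Cartan integers a_ij = 2(alpha_i, alpha_j)/(alpha_j, alpha_j); the resulting 3x3 Cartan matrix is
[[2, -1, 0], [-1, 2, -1], [0, -1, 2]].
All simple roots have the same length, so the diagram is simply laced. The associated Dynkin diagram is a chain of 3 nodes with single edges (A_3), so the type is A_3 (the algebra sl(4)).

A_3 (sl(4))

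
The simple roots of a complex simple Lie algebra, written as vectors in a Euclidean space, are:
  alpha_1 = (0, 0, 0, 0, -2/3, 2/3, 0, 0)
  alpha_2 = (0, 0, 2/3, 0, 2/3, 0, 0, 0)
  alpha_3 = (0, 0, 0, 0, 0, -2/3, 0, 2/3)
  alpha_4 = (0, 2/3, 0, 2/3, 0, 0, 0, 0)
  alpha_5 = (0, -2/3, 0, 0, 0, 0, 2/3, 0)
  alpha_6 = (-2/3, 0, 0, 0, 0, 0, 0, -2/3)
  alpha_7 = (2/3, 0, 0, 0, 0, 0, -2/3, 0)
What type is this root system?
Compute the Cartan integers a_ij = 2(alpha_i, alpha_j)/(alpha_j, alpha_j); the resulting 7x7 Cartan matrix is
[[2, -1, -1, 0, 0, 0, 0], [-1, 2, 0, 0, 0, 0, 0], [-1, 0, 2, 0, 0, -1, 0], [0, 0, 0, 2, -1, 0, 0], [0, 0, 0, -1, 2, 0, -1], [0, 0, -1, 0, 0, 2, -1], [0, 0, 0, 0, -1, -1, 2]].
All simple roots have the same length, so the diagram is simply laced. The associated Dynkin diagram is a chain of 7 nodes with single edges (A_7), so the type is A_7 (the algebra sl(8)).

A_7 (sl(8))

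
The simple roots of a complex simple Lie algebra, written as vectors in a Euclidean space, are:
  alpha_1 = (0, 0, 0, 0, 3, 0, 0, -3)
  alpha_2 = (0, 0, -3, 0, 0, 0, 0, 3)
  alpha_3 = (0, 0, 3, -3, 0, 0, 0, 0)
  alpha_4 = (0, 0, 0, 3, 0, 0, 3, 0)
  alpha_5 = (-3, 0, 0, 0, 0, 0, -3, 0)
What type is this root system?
Compute the Cartan integers a_ij = 2(alpha_i, alpha_j)/(alpha_j, alpha_j); the resulting 5x5 Cartan matrix is
[[2, -1, 0, 0, 0], [-1, 2, -1, 0, 0], [0, -1, 2, -1, 0], [0, 0, -1, 2, -1], [0, 0, 0, -1, 2]].
All simple roots have the same length, so the diagram is simply laced. The associated Dynkin diagram is a chain of 5 nodes with single edges (A_5), so the type is A_5 (the algebra sl(6)).

type A_5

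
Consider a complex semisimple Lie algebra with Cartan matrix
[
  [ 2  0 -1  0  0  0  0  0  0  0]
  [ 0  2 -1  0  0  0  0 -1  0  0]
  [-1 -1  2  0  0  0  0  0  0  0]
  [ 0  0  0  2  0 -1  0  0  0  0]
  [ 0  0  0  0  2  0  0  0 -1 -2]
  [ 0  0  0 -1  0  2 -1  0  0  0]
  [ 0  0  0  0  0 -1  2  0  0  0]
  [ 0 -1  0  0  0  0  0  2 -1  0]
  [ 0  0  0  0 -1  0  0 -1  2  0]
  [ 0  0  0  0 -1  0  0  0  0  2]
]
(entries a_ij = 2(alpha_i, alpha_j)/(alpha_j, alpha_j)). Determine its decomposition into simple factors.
The diagram associated to this matrix has two connected components: the simple roots {alpha_4, alpha_6, alpha_7} form a chain of 3 nodes with single edges (A_3), and {alpha_1, alpha_2, alpha_3, alpha_5, alpha_8, alpha_9, alpha_10} form a chain of 7 nodes with a double edge at one end; the terminal node there is the unique short simple root (B_7). A semisimple Lie algebra decomposes uniquely as the direct sum of simple ideals, one per connected component of its Dynkin diagram, so g ≅ A_3 ⊕ B_7 (dimension 15 + 105 = 120).

A_3 + B_7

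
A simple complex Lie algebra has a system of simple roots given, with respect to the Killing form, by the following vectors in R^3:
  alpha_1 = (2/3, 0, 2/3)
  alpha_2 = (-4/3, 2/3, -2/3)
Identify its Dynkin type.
G_2

Compute the Cartan integers a_ij = 2(alpha_i, alpha_j)/(alpha_j, alpha_j); the resulting 2x2 Cartan matrix is
[[2, -1], [-3, 2]].
The roots have two lengths (squared-length ratio 3:1); the short ones are alpha_{1}. The associated Dynkin diagram is two nodes joined by a triple edge (G_2), so the type is G_2.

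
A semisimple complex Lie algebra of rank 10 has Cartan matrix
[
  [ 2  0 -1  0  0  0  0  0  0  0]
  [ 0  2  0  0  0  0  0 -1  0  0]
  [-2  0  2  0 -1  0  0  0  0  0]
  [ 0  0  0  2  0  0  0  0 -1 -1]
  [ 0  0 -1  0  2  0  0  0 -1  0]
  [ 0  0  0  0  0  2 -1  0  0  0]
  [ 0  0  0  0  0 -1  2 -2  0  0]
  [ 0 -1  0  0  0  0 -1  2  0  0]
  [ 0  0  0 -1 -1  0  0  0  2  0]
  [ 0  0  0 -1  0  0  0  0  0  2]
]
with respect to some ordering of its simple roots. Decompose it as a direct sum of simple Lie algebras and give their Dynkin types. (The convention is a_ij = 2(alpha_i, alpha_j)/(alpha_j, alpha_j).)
The diagram associated to this matrix has two connected components: the simple roots {alpha_1, alpha_3, alpha_4, alpha_5, alpha_9, alpha_10} form a chain of 6 nodes with a double edge at one end; the terminal node there is the unique short simple root (B_6), and {alpha_2, alpha_6, alpha_7, alpha_8} form a chain of 4 nodes with a double edge between the middle two (F_4). A semisimple Lie algebra decomposes uniquely as the direct sum of simple ideals, one per connected component of its Dynkin diagram, so g ≅ B_6 ⊕ F_4 (dimension 78 + 52 = 130).

B_6 ⊕ F_4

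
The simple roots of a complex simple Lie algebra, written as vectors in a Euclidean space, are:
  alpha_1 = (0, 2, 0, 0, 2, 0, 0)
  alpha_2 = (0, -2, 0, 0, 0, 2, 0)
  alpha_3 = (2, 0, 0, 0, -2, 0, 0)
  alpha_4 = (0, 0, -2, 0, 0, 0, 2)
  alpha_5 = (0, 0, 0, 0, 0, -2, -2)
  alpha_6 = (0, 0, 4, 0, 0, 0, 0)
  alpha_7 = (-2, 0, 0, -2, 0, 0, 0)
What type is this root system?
C7

Compute the Cartan integers a_ij = 2(alpha_i, alpha_j)/(alpha_j, alpha_j); the resulting 7x7 Cartan matrix is
[[2, -1, -1, 0, 0, 0, 0], [-1, 2, 0, 0, -1, 0, 0], [-1, 0, 2, 0, 0, 0, -1], [0, 0, 0, 2, -1, -1, 0], [0, -1, 0, -1, 2, 0, 0], [0, 0, 0, -2, 0, 2, 0], [0, 0, -1, 0, 0, 0, 2]].
The roots have two lengths (squared-length ratio 2:1); the short ones are alpha_{1,2,3,4,5,7}. The associated Dynkin diagram is a chain of 7 nodes with a double edge at one end; the terminal node there is the unique long simple root (C_7), so the type is C_7 (the algebra sp(14)).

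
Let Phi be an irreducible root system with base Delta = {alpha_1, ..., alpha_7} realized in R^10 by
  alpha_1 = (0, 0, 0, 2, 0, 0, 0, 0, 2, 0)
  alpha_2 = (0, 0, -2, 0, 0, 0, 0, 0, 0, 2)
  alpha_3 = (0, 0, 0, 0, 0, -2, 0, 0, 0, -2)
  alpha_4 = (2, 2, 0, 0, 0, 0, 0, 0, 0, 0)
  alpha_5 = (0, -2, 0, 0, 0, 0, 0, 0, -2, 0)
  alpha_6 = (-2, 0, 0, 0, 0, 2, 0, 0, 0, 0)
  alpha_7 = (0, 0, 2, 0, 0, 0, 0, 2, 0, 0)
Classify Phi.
type A_7

Compute the Cartan integers a_ij = 2(alpha_i, alpha_j)/(alpha_j, alpha_j); the resulting 7x7 Cartan matrix is
[[2, 0, 0, 0, -1, 0, 0], [0, 2, -1, 0, 0, 0, -1], [0, -1, 2, 0, 0, -1, 0], [0, 0, 0, 2, -1, -1, 0], [-1, 0, 0, -1, 2, 0, 0], [0, 0, -1, -1, 0, 2, 0], [0, -1, 0, 0, 0, 0, 2]].
All simple roots have the same length, so the diagram is simply laced. The associated Dynkin diagram is a chain of 7 nodes with single edges (A_7), so the type is A_7 (the algebra sl(8)).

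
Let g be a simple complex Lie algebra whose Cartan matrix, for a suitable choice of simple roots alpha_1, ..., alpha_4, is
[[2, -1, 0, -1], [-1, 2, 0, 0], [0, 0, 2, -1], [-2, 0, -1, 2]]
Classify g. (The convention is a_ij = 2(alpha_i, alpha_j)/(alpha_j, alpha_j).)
F_4

The matrix has rank 4 with 2's on the diagonal. Reading the off-diagonal entries as Dynkin edges (a single edge where a_ij = a_ji = -1; a double or triple edge where a_ij * a_ji = 2 or 3), the diagram is a chain of 4 nodes with a double edge between the middle two (F_4). One simple-root ordering that puts it in standard form is (alpha_3, alpha_4, alpha_1, alpha_2). So the algebra is type F_4.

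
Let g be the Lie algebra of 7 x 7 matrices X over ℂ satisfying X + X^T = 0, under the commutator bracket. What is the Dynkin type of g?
This is so(7) with 7 odd, which has dimension 7(7-1)/2 = 21 and rank (7-1)/2 = 3. In the classification of classical Lie algebras, the orthogonal algebra so(2n+1) in an odd number of variables has type B_n; here n = 3, so the Dynkin diagram is a chain of 3 nodes with a double edge at one end; the terminal node there is the unique short simple root (B_3). Hence the type is B_3.

B_3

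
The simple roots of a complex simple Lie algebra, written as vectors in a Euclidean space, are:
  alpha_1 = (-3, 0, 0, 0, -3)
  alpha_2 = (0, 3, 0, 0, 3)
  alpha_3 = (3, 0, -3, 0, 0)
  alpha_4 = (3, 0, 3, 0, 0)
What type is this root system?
Compute the Cartan integers a_ij = 2(alpha_i, alpha_j)/(alpha_j, alpha_j); the resulting 4x4 Cartan matrix is
[[2, -1, -1, -1], [-1, 2, 0, 0], [-1, 0, 2, 0], [-1, 0, 0, 2]].
All simple roots have the same length, so the diagram is simply laced. The associated Dynkin diagram is a chain of 2 nodes with a fork of two nodes at one end (D_4), so the type is D_4 (the algebra so(8)).

type D_4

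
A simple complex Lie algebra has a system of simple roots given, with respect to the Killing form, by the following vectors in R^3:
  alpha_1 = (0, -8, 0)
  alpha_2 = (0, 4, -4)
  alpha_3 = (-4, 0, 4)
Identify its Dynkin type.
Compute the Cartan integers a_ij = 2(alpha_i, alpha_j)/(alpha_j, alpha_j); the resulting 3x3 Cartan matrix is
[[2, -2, 0], [-1, 2, -1], [0, -1, 2]].
The roots have two lengths (squared-length ratio 2:1); the short ones are alpha_{2,3}. The associated Dynkin diagram is a chain of 3 nodes with a double edge at one end; the terminal node there is the unique long simple root (C_3), so the type is C_3 (the algebra sp(6)).

C_3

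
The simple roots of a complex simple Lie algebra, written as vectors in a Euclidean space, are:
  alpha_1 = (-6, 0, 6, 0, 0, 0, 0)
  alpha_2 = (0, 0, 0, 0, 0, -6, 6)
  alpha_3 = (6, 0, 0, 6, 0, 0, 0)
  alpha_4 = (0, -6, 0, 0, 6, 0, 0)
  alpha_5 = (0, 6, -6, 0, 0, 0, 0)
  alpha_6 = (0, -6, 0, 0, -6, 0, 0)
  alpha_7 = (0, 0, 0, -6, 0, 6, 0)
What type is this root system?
D_7 (so(14))

Compute the Cartan integers a_ij = 2(alpha_i, alpha_j)/(alpha_j, alpha_j); the resulting 7x7 Cartan matrix is
[[2, 0, -1, 0, -1, 0, 0], [0, 2, 0, 0, 0, 0, -1], [-1, 0, 2, 0, 0, 0, -1], [0, 0, 0, 2, -1, 0, 0], [-1, 0, 0, -1, 2, -1, 0], [0, 0, 0, 0, -1, 2, 0], [0, -1, -1, 0, 0, 0, 2]].
All simple roots have the same length, so the diagram is simply laced. The associated Dynkin diagram is a chain of 5 nodes with a fork of two nodes at one end (D_7), so the type is D_7 (the algebra so(14)).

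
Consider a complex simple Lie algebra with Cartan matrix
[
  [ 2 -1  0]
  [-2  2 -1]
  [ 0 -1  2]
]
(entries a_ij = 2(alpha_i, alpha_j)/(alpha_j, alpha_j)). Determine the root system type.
type B_3

The matrix has rank 3 with 2's on the diagonal. Reading the off-diagonal entries as Dynkin edges (a single edge where a_ij = a_ji = -1; a double or triple edge where a_ij * a_ji = 2 or 3), the diagram is a chain of 3 nodes with a double edge at one end; the terminal node there is the unique short simple root (B_3). One simple-root ordering that puts it in standard form is (alpha_3, alpha_2, alpha_1). So the algebra is type B_3, i.e. so(7).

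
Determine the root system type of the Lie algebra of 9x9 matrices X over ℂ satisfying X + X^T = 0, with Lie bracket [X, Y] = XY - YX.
This is so(9) with 9 odd, which has dimension 9(9-1)/2 = 36 and rank (9-1)/2 = 4. In the classification of classical Lie algebras, the orthogonal algebra so(2n+1) in an odd number of variables has type B_n; here n = 4, so the Dynkin diagram is a chain of 4 nodes with a double edge at one end; the terminal node there is the unique short simple root (B_4). Hence the type is B_4.

B4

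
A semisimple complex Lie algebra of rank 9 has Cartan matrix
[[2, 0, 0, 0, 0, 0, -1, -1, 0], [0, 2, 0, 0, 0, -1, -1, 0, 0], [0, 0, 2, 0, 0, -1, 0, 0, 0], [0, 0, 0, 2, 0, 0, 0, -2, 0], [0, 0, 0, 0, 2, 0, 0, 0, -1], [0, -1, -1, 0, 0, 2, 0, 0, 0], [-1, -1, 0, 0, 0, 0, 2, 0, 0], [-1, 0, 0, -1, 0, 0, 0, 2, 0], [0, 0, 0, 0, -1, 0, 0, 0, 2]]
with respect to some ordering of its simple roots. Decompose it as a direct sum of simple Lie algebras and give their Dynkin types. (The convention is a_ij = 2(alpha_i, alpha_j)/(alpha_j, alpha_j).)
The diagram associated to this matrix has two connected components: the simple roots {alpha_5, alpha_9} form a chain of 2 nodes with single edges (A_2), and {alpha_1, alpha_2, alpha_3, alpha_4, alpha_6, alpha_7, alpha_8} form a chain of 7 nodes with a double edge at one end; the terminal node there is the unique long simple root (C_7). A semisimple Lie algebra decomposes uniquely as the direct sum of simple ideals, one per connected component of its Dynkin diagram, so g ≅ A_2 ⊕ C_7 (dimension 8 + 105 = 113).

A2 ⊕ C7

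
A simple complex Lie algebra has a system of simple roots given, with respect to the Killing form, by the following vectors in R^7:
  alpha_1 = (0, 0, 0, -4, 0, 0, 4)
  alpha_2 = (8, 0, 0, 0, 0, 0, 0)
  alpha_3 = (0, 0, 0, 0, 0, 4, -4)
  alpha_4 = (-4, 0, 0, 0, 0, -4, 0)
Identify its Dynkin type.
type C_4

Compute the Cartan integers a_ij = 2(alpha_i, alpha_j)/(alpha_j, alpha_j); the resulting 4x4 Cartan matrix is
[[2, 0, -1, 0], [0, 2, 0, -2], [-1, 0, 2, -1], [0, -1, -1, 2]].
The roots have two lengths (squared-length ratio 2:1); the short ones are alpha_{1,3,4}. The associated Dynkin diagram is a chain of 4 nodes with a double edge at one end; the terminal node there is the unique long simple root (C_4), so the type is C_4 (the algebra sp(8)).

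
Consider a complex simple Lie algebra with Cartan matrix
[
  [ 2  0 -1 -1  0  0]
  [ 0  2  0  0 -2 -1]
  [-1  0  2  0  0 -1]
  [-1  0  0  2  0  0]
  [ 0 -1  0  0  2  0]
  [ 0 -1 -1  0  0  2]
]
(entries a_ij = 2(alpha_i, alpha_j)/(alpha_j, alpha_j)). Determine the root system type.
type B_6

The matrix has rank 6 with 2's on the diagonal. Reading the off-diagonal entries as Dynkin edges (a single edge where a_ij = a_ji = -1; a double or triple edge where a_ij * a_ji = 2 or 3), the diagram is a chain of 6 nodes with a double edge at one end; the terminal node there is the unique short simple root (B_6). One simple-root ordering that puts it in standard form is (alpha_4, alpha_1, alpha_3, alpha_6, alpha_2, alpha_5). So the algebra is type B_6, i.e. so(13).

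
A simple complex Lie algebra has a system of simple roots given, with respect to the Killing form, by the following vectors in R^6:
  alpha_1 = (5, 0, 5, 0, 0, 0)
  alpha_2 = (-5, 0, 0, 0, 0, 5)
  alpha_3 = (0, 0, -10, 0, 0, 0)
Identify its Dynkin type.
C_3 (sp(6))

Compute the Cartan integers a_ij = 2(alpha_i, alpha_j)/(alpha_j, alpha_j); the resulting 3x3 Cartan matrix is
[[2, -1, -1], [-1, 2, 0], [-2, 0, 2]].
The roots have two lengths (squared-length ratio 2:1); the short ones are alpha_{1,2}. The associated Dynkin diagram is a chain of 3 nodes with a double edge at one end; the terminal node there is the unique long simple root (C_3), so the type is C_3 (the algebra sp(6)).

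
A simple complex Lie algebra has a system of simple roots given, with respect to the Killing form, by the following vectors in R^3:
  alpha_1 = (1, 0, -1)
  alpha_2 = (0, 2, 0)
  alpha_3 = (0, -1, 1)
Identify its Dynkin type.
Compute the Cartan integers a_ij = 2(alpha_i, alpha_j)/(alpha_j, alpha_j); the resulting 3x3 Cartan matrix is
[[2, 0, -1], [0, 2, -2], [-1, -1, 2]].
The roots have two lengths (squared-length ratio 2:1); the short ones are alpha_{1,3}. The associated Dynkin diagram is a chain of 3 nodes with a double edge at one end; the terminal node there is the unique long simple root (C_3), so the type is C_3 (the algebra sp(6)).

C_3 (sp(6))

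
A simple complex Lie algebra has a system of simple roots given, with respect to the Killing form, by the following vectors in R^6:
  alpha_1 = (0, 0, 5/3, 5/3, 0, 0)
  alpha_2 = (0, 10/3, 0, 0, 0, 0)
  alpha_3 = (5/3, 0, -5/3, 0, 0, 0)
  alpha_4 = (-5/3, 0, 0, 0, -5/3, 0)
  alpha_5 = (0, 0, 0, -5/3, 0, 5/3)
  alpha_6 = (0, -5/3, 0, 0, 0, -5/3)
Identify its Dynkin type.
Compute the Cartan integers a_ij = 2(alpha_i, alpha_j)/(alpha_j, alpha_j); the resulting 6x6 Cartan matrix is
[[2, 0, -1, 0, -1, 0], [0, 2, 0, 0, 0, -2], [-1, 0, 2, -1, 0, 0], [0, 0, -1, 2, 0, 0], [-1, 0, 0, 0, 2, -1], [0, -1, 0, 0, -1, 2]].
The roots have two lengths (squared-length ratio 2:1); the short ones are alpha_{1,3,4,5,6}. The associated Dynkin diagram is a chain of 6 nodes with a double edge at one end; the terminal node there is the unique long simple root (C_6), so the type is C_6 (the algebra sp(12)).

type C_6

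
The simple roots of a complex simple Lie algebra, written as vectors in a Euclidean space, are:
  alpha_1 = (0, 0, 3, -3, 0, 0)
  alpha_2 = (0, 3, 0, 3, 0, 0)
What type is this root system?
A_2

Compute the Cartan integers a_ij = 2(alpha_i, alpha_j)/(alpha_j, alpha_j); the resulting 2x2 Cartan matrix is
[[2, -1], [-1, 2]].
All simple roots have the same length, so the diagram is simply laced. The associated Dynkin diagram is a chain of 2 nodes with single edges (A_2), so the type is A_2 (the algebra sl(3)).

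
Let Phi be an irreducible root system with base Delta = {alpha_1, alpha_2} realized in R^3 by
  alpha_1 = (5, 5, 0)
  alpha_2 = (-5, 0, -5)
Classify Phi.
Compute the Cartan integers a_ij = 2(alpha_i, alpha_j)/(alpha_j, alpha_j); the resulting 2x2 Cartan matrix is
[[2, -1], [-1, 2]].
All simple roots have the same length, so the diagram is simply laced. The associated Dynkin diagram is a chain of 2 nodes with single edges (A_2), so the type is A_2 (the algebra sl(3)).

type A_2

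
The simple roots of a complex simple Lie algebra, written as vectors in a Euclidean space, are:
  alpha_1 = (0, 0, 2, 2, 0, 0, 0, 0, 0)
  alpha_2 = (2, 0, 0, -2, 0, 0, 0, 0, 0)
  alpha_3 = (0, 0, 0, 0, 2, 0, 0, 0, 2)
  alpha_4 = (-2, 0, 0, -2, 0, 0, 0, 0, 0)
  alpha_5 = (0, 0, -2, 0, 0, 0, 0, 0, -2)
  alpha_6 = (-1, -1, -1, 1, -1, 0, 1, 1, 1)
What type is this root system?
E_6

Compute the Cartan integers a_ij = 2(alpha_i, alpha_j)/(alpha_j, alpha_j); the resulting 6x6 Cartan matrix is
[[2, -1, 0, -1, -1, 0], [-1, 2, 0, 0, 0, -1], [0, 0, 2, 0, -1, 0], [-1, 0, 0, 2, 0, 0], [-1, 0, -1, 0, 2, 0], [0, -1, 0, 0, 0, 2]].
All simple roots have the same length, so the diagram is simply laced. The associated Dynkin diagram is a chain of 5 nodes with one extra node attached to the third node from one end (E_6), so the type is E_6.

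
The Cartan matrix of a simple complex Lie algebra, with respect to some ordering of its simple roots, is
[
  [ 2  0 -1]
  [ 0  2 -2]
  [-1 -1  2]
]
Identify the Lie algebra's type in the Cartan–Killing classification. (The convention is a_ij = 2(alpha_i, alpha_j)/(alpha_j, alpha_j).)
The matrix has rank 3 with 2's on the diagonal. Reading the off-diagonal entries as Dynkin edges (a single edge where a_ij = a_ji = -1; a double or triple edge where a_ij * a_ji = 2 or 3), the diagram is a chain of 3 nodes with a double edge at one end; the terminal node there is the unique long simple root (C_3). One simple-root ordering that puts it in standard form is (alpha_1, alpha_3, alpha_2). So the algebra is type C_3, i.e. sp(6).

C3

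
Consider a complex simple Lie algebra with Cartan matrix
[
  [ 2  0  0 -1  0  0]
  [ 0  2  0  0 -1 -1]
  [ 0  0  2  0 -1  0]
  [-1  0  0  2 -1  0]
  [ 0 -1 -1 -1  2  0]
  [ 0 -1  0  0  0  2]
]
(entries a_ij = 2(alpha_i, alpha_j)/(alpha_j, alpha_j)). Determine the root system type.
E6

The matrix has rank 6 with 2's on the diagonal. Reading the off-diagonal entries as Dynkin edges (a single edge where a_ij = a_ji = -1; a double or triple edge where a_ij * a_ji = 2 or 3), the diagram is a chain of 5 nodes with one extra node attached to the third node from one end (E_6). One simple-root ordering that puts it in standard form is (alpha_1, alpha_3, alpha_4, alpha_5, alpha_2, alpha_6). So the algebra is type E_6.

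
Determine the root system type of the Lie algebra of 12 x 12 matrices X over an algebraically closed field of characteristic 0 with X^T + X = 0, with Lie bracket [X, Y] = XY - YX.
This is so(12) with 12 even, which has dimension 12(12-1)/2 = 66 and rank 12/2 = 6. In the classification of classical Lie algebras, the orthogonal algebra so(2n) in an even number of variables has type D_n; here n = 6, so the Dynkin diagram is a chain of 4 nodes with a fork of two nodes at one end (D_6). Hence the type is D_6.

D_6 (so(12))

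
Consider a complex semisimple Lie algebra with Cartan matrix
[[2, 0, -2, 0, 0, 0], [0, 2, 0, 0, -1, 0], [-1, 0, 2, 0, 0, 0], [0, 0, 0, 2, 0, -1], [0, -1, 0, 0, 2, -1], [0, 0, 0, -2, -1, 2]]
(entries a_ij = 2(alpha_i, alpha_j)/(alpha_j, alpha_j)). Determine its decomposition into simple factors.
B_2 (so(5)) + B_4 (so(9))

The diagram associated to this matrix has two connected components: the simple roots {alpha_1, alpha_3} form a chain of 2 nodes with a double edge at one end; the terminal node there is the unique short simple root (B_2), and {alpha_2, alpha_4, alpha_5, alpha_6} form a chain of 4 nodes with a double edge at one end; the terminal node there is the unique short simple root (B_4). A semisimple Lie algebra decomposes uniquely as the direct sum of simple ideals, one per connected component of its Dynkin diagram, so g ≅ B_2 ⊕ B_4 (dimension 10 + 36 = 46).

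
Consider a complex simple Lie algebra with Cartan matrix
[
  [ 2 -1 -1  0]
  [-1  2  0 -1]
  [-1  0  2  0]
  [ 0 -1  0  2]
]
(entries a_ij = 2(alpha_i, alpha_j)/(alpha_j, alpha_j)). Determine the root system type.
The matrix has rank 4 with 2's on the diagonal. Reading the off-diagonal entries as Dynkin edges (a single edge where a_ij = a_ji = -1; a double or triple edge where a_ij * a_ji = 2 or 3), the diagram is a chain of 4 nodes with single edges (A_4). One simple-root ordering that puts it in standard form is (alpha_4, alpha_2, alpha_1, alpha_3). So the algebra is type A_4, i.e. sl(5).

A_4 (sl(5))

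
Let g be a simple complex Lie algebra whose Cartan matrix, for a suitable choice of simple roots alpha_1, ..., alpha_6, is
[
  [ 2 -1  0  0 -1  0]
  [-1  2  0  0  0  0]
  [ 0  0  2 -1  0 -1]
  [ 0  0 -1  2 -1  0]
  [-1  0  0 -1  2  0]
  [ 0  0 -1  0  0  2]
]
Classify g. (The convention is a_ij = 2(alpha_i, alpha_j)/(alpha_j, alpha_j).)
A_6

The matrix has rank 6 with 2's on the diagonal. Reading the off-diagonal entries as Dynkin edges (a single edge where a_ij = a_ji = -1; a double or triple edge where a_ij * a_ji = 2 or 3), the diagram is a chain of 6 nodes with single edges (A_6). One simple-root ordering that puts it in standard form is (alpha_2, alpha_1, alpha_5, alpha_4, alpha_3, alpha_6). So the algebra is type A_6, i.e. sl(7).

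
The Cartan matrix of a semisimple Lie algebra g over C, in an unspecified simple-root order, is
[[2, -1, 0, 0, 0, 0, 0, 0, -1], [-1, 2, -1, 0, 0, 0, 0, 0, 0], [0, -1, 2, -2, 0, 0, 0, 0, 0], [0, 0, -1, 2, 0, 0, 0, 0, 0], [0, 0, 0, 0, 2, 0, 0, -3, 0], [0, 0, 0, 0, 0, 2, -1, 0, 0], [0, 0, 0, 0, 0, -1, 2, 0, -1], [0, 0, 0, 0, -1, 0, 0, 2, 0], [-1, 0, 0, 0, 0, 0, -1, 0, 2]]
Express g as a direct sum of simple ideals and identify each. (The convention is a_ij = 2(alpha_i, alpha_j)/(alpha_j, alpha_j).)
The diagram associated to this matrix has two connected components: the simple roots {alpha_1, alpha_2, alpha_3, alpha_4, alpha_6, alpha_7, alpha_9} form a chain of 7 nodes with a double edge at one end; the terminal node there is the unique short simple root (B_7), and {alpha_5, alpha_8} form two nodes joined by a triple edge (G_2). A semisimple Lie algebra decomposes uniquely as the direct sum of simple ideals, one per connected component of its Dynkin diagram, so g ≅ B_7 ⊕ G_2 (dimension 105 + 14 = 119).

B7 ⊕ G2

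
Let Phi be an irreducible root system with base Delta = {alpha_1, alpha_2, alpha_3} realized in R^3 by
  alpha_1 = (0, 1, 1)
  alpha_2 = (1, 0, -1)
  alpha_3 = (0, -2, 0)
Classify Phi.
C_3 (sp(6))

Compute the Cartan integers a_ij = 2(alpha_i, alpha_j)/(alpha_j, alpha_j); the resulting 3x3 Cartan matrix is
[[2, -1, -1], [-1, 2, 0], [-2, 0, 2]].
The roots have two lengths (squared-length ratio 2:1); the short ones are alpha_{1,2}. The associated Dynkin diagram is a chain of 3 nodes with a double edge at one end; the terminal node there is the unique long simple root (C_3), so the type is C_3 (the algebra sp(6)).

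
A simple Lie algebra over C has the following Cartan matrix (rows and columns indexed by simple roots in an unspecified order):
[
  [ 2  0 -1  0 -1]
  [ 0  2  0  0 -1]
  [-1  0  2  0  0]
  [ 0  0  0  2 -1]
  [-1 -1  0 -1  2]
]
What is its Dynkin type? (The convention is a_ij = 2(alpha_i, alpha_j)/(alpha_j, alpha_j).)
The matrix has rank 5 with 2's on the diagonal. Reading the off-diagonal entries as Dynkin edges (a single edge where a_ij = a_ji = -1; a double or triple edge where a_ij * a_ji = 2 or 3), the diagram is a chain of 3 nodes with a fork of two nodes at one end (D_5). One simple-root ordering that puts it in standard form is (alpha_3, alpha_1, alpha_5, alpha_2, alpha_4). So the algebra is type D_5, i.e. so(10).

D5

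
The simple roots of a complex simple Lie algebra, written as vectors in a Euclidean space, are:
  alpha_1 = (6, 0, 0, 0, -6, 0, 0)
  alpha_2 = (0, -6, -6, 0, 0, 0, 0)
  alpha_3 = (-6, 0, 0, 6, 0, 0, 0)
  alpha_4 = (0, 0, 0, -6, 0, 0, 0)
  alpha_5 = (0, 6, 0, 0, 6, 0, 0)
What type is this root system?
B_5

Compute the Cartan integers a_ij = 2(alpha_i, alpha_j)/(alpha_j, alpha_j); the resulting 5x5 Cartan matrix is
[[2, 0, -1, 0, -1], [0, 2, 0, 0, -1], [-1, 0, 2, -2, 0], [0, 0, -1, 2, 0], [-1, -1, 0, 0, 2]].
The roots have two lengths (squared-length ratio 2:1); the short ones are alpha_{4}. The associated Dynkin diagram is a chain of 5 nodes with a double edge at one end; the terminal node there is the unique short simple root (B_5), so the type is B_5 (the algebra so(11)).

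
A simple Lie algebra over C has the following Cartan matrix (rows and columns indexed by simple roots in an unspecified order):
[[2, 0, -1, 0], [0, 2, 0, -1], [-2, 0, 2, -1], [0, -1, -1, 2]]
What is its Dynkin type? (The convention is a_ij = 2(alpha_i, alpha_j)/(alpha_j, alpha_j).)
The matrix has rank 4 with 2's on the diagonal. Reading the off-diagonal entries as Dynkin edges (a single edge where a_ij = a_ji = -1; a double or triple edge where a_ij * a_ji = 2 or 3), the diagram is a chain of 4 nodes with a double edge at one end; the terminal node there is the unique short simple root (B_4). One simple-root ordering that puts it in standard form is (alpha_2, alpha_4, alpha_3, alpha_1). So the algebra is type B_4, i.e. so(9).

B_4 (so(9))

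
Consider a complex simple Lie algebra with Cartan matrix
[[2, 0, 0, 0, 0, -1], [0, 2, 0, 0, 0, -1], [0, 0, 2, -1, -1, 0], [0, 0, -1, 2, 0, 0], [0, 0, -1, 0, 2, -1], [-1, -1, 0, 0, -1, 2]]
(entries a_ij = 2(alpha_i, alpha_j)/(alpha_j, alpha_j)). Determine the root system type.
The matrix has rank 6 with 2's on the diagonal. Reading the off-diagonal entries as Dynkin edges (a single edge where a_ij = a_ji = -1; a double or triple edge where a_ij * a_ji = 2 or 3), the diagram is a chain of 4 nodes with a fork of two nodes at one end (D_6). One simple-root ordering that puts it in standard form is (alpha_4, alpha_3, alpha_5, alpha_6, alpha_1, alpha_2). So the algebra is type D_6, i.e. so(12).

type D_6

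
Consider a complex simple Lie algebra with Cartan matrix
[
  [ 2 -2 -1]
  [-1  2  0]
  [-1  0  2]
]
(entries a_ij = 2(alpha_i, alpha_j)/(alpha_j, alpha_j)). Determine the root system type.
B_3

The matrix has rank 3 with 2's on the diagonal. Reading the off-diagonal entries as Dynkin edges (a single edge where a_ij = a_ji = -1; a double or triple edge where a_ij * a_ji = 2 or 3), the diagram is a chain of 3 nodes with a double edge at one end; the terminal node there is the unique short simple root (B_3). One simple-root ordering that puts it in standard form is (alpha_3, alpha_1, alpha_2). So the algebra is type B_3, i.e. so(7).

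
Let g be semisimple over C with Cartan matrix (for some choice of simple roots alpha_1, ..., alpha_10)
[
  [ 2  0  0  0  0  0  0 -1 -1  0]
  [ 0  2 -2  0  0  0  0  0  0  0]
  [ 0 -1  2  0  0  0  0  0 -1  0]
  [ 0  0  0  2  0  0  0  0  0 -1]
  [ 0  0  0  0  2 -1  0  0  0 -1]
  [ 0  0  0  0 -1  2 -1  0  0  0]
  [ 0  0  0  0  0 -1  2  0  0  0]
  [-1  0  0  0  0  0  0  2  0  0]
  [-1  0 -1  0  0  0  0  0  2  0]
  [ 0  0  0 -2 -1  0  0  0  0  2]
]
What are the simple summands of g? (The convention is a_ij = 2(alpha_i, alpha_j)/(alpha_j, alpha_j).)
B5 + C5

The diagram associated to this matrix has two connected components: the simple roots {alpha_4, alpha_5, alpha_6, alpha_7, alpha_10} form a chain of 5 nodes with a double edge at one end; the terminal node there is the unique short simple root (B_5), and {alpha_1, alpha_2, alpha_3, alpha_8, alpha_9} form a chain of 5 nodes with a double edge at one end; the terminal node there is the unique long simple root (C_5). A semisimple Lie algebra decomposes uniquely as the direct sum of simple ideals, one per connected component of its Dynkin diagram, so g ≅ B_5 ⊕ C_5 (dimension 55 + 55 = 110).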